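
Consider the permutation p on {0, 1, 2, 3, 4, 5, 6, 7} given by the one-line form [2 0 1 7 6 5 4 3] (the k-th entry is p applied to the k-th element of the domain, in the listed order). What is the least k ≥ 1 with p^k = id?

6

Decomposing into disjoint cycles gives cycle lengths 3, 2, 2, 1.
Since disjoint cycles commute, ord(p) = lcm(3, 2, 2) = 6.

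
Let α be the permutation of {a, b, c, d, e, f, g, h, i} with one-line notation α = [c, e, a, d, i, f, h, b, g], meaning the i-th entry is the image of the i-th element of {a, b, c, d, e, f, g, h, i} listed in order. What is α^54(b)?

h

Tracing b → e → … returns to b after 5 steps, so b lies in a 5-cycle (b e i g h).
Since the cycle has length 5, α^54 acts on it the same as α^4 (54 mod 5 = 4).
Stepping 4 places around the cycle: b → e → i → g → h.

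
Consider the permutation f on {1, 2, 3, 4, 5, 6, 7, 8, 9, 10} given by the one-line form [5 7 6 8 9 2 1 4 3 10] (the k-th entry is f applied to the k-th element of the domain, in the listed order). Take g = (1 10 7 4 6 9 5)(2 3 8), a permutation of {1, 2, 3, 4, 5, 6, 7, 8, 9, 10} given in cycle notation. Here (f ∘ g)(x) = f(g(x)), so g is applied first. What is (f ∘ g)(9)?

9

g(9) = 5, then f(5) = 9; composing gives (f ∘ g)(9) = 9.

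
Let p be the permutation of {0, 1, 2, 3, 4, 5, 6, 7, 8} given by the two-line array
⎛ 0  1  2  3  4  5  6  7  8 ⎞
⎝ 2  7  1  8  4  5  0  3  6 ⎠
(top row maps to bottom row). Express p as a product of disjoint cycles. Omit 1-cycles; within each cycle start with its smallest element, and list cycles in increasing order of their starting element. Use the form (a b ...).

(0 2 1 7 3 8 6)

Start at 0 and follow images: 0 → 2 → 1 → 7 → 3 → 8 → 6 → 0, giving the cycle (0 2 1 7 3 8 6).
Continuing from each remaining unvisited element yields (0 2 1 7 3 8 6).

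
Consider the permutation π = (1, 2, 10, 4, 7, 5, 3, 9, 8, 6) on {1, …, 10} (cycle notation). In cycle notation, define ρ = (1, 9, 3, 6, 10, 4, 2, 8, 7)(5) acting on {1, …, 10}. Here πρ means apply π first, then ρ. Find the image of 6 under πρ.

(πρ)(6) = ρ(π(6)). π(6) = 1, then ρ(1) = 9. So (πρ)(6) = 9.

9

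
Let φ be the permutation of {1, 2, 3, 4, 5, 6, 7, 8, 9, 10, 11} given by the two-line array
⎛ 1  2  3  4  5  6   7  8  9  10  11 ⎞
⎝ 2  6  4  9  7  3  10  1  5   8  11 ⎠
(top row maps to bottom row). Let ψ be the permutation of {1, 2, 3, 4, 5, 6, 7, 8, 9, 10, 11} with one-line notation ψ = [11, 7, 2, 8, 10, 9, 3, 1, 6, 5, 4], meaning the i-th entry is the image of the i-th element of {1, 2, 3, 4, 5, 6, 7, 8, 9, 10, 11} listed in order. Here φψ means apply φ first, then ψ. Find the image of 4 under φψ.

φ(4) = 9, then ψ(9) = 6; composing gives (φψ)(4) = 6.

6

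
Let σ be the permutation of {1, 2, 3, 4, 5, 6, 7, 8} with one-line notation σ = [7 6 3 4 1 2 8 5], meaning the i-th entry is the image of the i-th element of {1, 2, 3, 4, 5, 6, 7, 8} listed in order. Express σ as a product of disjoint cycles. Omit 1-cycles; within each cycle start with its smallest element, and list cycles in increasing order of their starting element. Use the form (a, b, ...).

(1, 7, 8, 5)(2, 6)

Iterating σ from 1 gives 1 → 7 → 8 → 5 → 1; that is the 4-cycle (1, 7, 8, 5).
Continuing from each remaining unvisited element yields (1, 7, 8, 5)(2, 6).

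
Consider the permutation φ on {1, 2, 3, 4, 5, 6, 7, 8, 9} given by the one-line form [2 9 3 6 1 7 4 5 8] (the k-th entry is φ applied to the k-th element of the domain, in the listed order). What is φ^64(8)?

9

Tracing 8 → 5 → … returns to 8 after 5 steps, so 8 lies in a 5-cycle (1, 2, 9, 8, 5).
Powers repeat with period 5 on this cycle, and 64 mod 5 = 4, so φ^64(8) = φ^4(8).
Stepping 4 places around the cycle: 8 → 5 → 1 → 2 → 9.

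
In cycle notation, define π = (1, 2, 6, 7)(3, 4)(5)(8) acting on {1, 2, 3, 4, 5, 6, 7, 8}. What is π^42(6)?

6 lies in the 4-cycle (1, 2, 6, 7).
Powers repeat with period 4 on this cycle, and 42 mod 4 = 2, so π^42(6) = π^2(6).
Stepping 2 places around the cycle: 6 → 7 → 1.

1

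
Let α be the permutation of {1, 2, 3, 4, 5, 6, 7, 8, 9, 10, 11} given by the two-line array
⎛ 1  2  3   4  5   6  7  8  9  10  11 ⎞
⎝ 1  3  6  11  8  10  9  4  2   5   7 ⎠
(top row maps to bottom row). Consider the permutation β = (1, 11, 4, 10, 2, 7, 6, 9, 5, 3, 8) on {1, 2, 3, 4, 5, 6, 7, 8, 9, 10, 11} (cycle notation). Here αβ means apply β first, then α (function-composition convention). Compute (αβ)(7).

10

(αβ)(7) = α(β(7)). β(7) = 6, then α(6) = 10. So (αβ)(7) = 10.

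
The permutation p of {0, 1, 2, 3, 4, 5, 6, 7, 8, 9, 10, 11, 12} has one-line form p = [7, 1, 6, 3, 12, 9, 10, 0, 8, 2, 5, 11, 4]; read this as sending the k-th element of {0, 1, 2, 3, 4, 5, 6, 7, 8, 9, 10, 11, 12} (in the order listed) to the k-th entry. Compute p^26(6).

Tracing 6 → 10 → … returns to 6 after 5 steps, so 6 lies in a 5-cycle (2 6 10 5 9).
Powers repeat with period 5 on this cycle, and 26 mod 5 = 1, so p^26(6) = p^1(6).
Stepping 1 place around the cycle: 6 → 10.

10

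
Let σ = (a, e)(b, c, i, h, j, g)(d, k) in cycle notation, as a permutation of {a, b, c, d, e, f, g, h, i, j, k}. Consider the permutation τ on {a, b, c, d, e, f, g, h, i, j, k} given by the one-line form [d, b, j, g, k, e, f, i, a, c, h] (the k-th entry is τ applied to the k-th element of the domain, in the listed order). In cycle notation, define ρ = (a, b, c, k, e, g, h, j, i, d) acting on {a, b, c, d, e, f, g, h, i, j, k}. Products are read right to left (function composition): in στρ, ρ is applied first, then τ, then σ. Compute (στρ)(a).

Apply the permutations in order: ρ(a) = b, then τ(b) = b, then σ(b) = c. So (στρ)(a) = c.

c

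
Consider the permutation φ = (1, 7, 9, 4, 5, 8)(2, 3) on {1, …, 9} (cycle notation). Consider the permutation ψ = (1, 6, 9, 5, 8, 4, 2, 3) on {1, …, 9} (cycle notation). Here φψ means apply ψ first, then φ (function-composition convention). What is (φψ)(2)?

2

ψ(2) = 3, then φ(3) = 2; composing gives (φψ)(2) = 2.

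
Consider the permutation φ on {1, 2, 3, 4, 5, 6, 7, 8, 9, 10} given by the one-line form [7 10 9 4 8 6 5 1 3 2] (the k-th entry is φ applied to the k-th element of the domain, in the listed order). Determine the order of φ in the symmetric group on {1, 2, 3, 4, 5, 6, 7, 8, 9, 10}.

4

Decomposing into disjoint cycles gives cycle lengths 4, 2, 2, 1, 1.
The order is lcm(4, 2, 2) = 4.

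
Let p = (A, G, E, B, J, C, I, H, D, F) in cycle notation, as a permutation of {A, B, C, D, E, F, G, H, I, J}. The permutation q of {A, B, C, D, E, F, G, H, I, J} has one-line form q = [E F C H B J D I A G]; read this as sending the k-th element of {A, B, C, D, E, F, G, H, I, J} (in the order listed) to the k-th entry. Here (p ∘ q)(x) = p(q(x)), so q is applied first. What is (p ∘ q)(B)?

(p ∘ q)(B) = p(q(B)). q(B) = F, then p(F) = A. So (p ∘ q)(B) = A.

A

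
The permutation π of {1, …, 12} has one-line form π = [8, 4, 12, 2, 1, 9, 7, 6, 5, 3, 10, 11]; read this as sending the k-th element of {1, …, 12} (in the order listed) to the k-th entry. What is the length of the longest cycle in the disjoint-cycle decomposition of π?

Decomposing into disjoint cycles gives (1 8 6 9 5)(2 4)(3 12 11 10); the longest has length 5.

5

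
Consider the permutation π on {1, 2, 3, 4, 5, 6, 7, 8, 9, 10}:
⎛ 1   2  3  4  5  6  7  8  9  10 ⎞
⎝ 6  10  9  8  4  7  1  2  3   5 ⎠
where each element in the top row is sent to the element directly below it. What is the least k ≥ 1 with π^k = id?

30

Writing π as disjoint cycles, the cycle lengths are 5, 3, 2.
Since disjoint cycles commute, ord(π) = lcm(5, 3, 2) = 30.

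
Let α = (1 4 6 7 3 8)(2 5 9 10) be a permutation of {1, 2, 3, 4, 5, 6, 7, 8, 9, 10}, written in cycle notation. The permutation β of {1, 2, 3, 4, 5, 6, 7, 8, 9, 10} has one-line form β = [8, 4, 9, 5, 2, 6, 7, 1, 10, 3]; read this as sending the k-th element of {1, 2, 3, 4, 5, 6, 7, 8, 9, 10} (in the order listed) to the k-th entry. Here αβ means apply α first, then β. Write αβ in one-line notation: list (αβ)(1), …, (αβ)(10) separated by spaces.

Chase each element through α then β: 1 → 4 → 5; 2 → 5 → 2; 3 → 8 → 1; 4 → 6 → 6; 5 → 9 → 10; 6 → 7 → 7; 7 → 3 → 9; 8 → 1 → 8; 9 → 10 → 3; 10 → 2 → 4.
Collecting the images, αβ = [5 2 1 6 10 7 9 8 3 4].

5 2 1 6 10 7 9 8 3 4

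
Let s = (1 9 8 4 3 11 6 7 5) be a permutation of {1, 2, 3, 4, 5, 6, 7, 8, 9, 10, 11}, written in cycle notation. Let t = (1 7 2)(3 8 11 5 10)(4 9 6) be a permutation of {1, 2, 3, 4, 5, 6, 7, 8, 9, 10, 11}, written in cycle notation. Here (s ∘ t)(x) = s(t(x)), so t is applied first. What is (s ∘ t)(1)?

5

(s ∘ t)(1) = s(t(1)). t(1) = 7, then s(7) = 5. So (s ∘ t)(1) = 5.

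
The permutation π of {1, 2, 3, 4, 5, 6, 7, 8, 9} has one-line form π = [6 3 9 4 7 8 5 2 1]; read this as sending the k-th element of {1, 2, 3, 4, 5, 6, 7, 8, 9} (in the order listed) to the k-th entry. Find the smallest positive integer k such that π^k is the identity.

Decomposing into disjoint cycles gives cycle lengths 6, 2, 1.
The order is lcm(6, 2) = 6.

6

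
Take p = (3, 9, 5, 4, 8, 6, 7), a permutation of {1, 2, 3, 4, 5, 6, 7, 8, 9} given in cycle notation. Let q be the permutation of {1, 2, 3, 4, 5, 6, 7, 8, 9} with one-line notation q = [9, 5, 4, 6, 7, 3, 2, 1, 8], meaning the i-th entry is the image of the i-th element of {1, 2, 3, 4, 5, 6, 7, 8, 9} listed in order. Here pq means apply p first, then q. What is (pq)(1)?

9

(pq)(1) = q(p(1)). p(1) = 1, then q(1) = 9. So (pq)(1) = 9.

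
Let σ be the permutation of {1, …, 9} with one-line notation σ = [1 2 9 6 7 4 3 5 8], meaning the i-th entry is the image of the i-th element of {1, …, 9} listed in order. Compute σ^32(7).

9

Tracing 7 → 3 → … returns to 7 after 5 steps, so 7 lies in a 5-cycle (3 9 8 5 7).
On a 5-cycle, σ^5 is the identity, so σ^32 = σ^2 there (32 ≡ 2 mod 5).
Advancing 2 steps from 7: 7 → 3 → 9.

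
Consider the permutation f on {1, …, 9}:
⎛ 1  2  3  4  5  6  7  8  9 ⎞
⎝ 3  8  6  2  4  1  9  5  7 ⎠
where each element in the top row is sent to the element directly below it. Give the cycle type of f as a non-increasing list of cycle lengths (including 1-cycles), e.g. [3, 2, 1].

The disjoint cycles are (1 3 6)(2 8 5 4)(7 9), with lengths 4, 3, 2 in non-increasing order.

[4, 3, 2]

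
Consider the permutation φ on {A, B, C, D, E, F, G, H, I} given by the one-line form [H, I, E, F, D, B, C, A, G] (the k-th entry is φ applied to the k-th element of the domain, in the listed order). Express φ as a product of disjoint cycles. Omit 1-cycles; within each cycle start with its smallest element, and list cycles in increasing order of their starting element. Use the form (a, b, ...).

(A, H)(B, I, G, C, E, D, F)

Start at A and follow images: A → H → A, giving the cycle (A, H).
Continuing from each remaining unvisited element yields (A, H)(B, I, G, C, E, D, F).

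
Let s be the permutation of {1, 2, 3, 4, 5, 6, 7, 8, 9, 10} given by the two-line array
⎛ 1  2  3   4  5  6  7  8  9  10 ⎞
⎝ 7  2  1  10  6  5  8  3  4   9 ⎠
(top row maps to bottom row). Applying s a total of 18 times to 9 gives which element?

9

Tracing 9 → 4 → … returns to 9 after 3 steps, so 9 lies in a 3-cycle (4 10 9).
Powers repeat with period 3 on this cycle, and 18 mod 3 = 0, so s^18(9) = s^0(9).
So s^18(9) = 9.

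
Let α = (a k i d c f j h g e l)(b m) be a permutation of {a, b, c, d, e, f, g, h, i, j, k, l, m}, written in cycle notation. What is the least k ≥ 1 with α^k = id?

22

The cycle type of α is (11, 2).
The order is lcm(11, 2) = 22.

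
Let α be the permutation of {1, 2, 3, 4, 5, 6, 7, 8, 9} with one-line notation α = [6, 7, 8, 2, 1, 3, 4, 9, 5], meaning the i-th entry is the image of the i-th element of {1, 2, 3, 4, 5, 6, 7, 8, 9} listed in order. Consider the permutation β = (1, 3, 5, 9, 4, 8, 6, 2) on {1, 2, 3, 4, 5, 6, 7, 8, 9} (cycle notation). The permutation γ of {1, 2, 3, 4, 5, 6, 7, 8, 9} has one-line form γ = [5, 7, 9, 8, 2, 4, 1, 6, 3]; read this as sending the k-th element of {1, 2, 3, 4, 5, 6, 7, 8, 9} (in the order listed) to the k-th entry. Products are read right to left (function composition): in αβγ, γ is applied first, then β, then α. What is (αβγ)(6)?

Chase 6: γ(6) = 4; β(4) = 8; α(8) = 9. Hence (αβγ)(6) = 9.

9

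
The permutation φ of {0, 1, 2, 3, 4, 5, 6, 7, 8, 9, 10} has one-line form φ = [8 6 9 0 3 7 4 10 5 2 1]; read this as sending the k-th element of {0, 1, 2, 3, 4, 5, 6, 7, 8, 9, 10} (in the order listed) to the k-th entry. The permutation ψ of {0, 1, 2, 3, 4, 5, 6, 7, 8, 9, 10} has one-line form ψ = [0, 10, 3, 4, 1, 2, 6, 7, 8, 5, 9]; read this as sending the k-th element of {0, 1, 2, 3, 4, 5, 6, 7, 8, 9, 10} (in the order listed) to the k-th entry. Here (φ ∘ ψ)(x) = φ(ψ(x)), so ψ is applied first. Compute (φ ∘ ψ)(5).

ψ(5) = 2, then φ(2) = 9; composing gives (φ ∘ ψ)(5) = 9.

9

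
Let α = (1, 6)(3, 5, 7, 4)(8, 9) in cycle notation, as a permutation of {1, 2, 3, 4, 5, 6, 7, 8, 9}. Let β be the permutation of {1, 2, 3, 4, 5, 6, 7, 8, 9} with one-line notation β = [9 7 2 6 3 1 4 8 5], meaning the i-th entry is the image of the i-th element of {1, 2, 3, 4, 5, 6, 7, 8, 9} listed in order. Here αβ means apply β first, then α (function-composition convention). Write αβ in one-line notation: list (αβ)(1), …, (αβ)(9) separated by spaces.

8 4 2 1 5 6 3 9 7

(αβ)(x) = α(β(x)). Computing each image: α(β(1)) = α(9) = 8, α(β(2)) = α(7) = 4, α(β(3)) = α(2) = 2, α(β(4)) = α(6) = 1, α(β(5)) = α(3) = 5, α(β(6)) = α(1) = 6, α(β(7)) = α(4) = 3, α(β(8)) = α(8) = 9, α(β(9)) = α(5) = 7.
Hence αβ = [8 4 2 1 5 6 3 9 7].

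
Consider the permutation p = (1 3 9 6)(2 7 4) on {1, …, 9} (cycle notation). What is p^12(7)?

7

7 lies in the 3-cycle (2 7 4).
On a 3-cycle, p^3 is the identity, so p^12 = p^0 there (12 ≡ 0 mod 3).
So p^12(7) = 7.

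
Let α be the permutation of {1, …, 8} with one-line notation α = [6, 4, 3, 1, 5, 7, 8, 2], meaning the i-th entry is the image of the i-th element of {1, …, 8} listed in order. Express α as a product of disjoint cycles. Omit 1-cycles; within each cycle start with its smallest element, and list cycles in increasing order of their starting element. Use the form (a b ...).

Iterating α from 1 gives 1 → 6 → 7 → 8 → 2 → 4 → 1; that is the 6-cycle (1 6 7 8 2 4).
Repeating from the next unused element and collecting all non-trivial cycles gives (1 6 7 8 2 4).

(1 6 7 8 2 4)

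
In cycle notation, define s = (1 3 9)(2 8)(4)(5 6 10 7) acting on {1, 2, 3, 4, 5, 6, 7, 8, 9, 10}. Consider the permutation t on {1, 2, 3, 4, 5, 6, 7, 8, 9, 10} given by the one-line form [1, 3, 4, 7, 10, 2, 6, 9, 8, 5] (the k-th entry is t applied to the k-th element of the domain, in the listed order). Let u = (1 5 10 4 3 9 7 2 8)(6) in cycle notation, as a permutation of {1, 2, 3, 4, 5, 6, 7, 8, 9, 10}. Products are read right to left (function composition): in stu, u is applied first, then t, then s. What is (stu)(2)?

Apply the permutations in order: u(2) = 8, then t(8) = 9, then s(9) = 1. So (stu)(2) = 1.

1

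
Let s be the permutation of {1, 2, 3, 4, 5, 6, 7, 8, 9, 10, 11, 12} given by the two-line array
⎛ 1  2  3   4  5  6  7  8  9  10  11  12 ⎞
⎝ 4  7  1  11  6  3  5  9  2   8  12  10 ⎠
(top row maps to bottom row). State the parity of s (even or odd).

In disjoint-cycle form the cycle lengths are 12.
A cycle of length ℓ contributes ℓ−1 transpositions, so s is a product of 11 transpositions — odd.

odd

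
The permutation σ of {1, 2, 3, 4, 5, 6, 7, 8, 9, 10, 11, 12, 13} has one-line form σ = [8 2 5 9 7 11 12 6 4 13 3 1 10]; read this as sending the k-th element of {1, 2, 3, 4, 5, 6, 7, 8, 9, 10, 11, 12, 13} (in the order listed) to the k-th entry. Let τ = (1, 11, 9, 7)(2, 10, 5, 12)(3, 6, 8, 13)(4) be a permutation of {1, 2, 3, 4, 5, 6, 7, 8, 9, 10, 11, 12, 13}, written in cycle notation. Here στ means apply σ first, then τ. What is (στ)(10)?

3

First apply σ: σ(10) = 13, then τ(13) = 3. Thus (στ)(10) = 3.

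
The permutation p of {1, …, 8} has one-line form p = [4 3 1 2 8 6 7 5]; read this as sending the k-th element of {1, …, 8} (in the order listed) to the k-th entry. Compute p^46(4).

3

Tracing 4 → 2 → … returns to 4 after 4 steps, so 4 lies in a 4-cycle (1, 4, 2, 3).
On a 4-cycle, p^4 is the identity, so p^46 = p^2 there (46 ≡ 2 mod 4).
Stepping 2 places around the cycle: 4 → 2 → 3.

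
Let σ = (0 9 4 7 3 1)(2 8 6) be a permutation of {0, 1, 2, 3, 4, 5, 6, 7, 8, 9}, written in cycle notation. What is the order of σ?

6

The cycle type of σ is (6, 3, 1).
The order of σ is the least common multiple of its cycle lengths: lcm(6, 3) = 6.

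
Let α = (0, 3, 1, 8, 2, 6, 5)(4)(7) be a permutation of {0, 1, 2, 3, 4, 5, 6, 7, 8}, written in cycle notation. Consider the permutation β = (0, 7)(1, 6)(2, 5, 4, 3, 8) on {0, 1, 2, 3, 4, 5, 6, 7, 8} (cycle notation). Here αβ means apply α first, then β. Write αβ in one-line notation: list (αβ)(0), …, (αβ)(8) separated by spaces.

Chase each element through α then β: 0 → 3 → 8; 1 → 8 → 2; 2 → 6 → 1; 3 → 1 → 6; 4 → 4 → 3; 5 → 0 → 7; 6 → 5 → 4; 7 → 7 → 0; 8 → 2 → 5.
Collecting the images, αβ = [8 2 1 6 3 7 4 0 5].

8 2 1 6 3 7 4 0 5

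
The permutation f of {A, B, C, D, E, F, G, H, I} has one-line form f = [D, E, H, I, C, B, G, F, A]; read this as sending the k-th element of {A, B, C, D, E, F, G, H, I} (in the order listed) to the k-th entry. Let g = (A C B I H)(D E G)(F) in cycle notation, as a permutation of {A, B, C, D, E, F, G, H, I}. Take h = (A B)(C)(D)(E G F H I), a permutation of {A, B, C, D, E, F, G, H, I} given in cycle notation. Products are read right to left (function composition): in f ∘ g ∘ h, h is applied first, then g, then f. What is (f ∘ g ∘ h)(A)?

A

Chase A: h(A) = B; g(B) = I; f(I) = A. Hence (f ∘ g ∘ h)(A) = A.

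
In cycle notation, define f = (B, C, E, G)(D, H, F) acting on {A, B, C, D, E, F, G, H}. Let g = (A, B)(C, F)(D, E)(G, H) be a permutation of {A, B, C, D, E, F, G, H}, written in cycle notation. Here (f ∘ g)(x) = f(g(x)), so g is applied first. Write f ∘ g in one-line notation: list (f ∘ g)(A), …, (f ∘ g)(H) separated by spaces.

C A D G H E F B

(f ∘ g)(x) = f(g(x)). Computing each image: f(g(A)) = f(B) = C, f(g(B)) = f(A) = A, f(g(C)) = f(F) = D, f(g(D)) = f(E) = G, f(g(E)) = f(D) = H, f(g(F)) = f(C) = E, f(g(G)) = f(H) = F, f(g(H)) = f(G) = B.
Hence f ∘ g = [C A D G H E F B].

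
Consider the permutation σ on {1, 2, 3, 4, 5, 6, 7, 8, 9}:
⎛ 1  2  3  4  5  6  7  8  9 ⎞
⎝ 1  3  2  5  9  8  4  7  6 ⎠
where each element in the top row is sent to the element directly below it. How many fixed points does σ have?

1

The fixed points (elements with σ(x) = x) are {1}, so there is 1.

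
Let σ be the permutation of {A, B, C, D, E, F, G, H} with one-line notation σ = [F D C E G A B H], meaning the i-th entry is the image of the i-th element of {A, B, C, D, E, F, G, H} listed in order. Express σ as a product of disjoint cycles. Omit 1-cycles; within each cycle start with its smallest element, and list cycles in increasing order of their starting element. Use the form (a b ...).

Iterating σ from A gives A → F → A; that is the 2-cycle (A F).
Repeating from the next unused element and collecting all non-trivial cycles gives (A F)(B D E G).

(A F)(B D E G)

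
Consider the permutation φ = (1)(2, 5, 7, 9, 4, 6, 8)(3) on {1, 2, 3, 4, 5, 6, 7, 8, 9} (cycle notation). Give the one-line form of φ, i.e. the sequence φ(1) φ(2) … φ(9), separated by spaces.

1 5 3 6 7 8 9 2 4

Image by image: 1→1, 2→5, 3→3, 4→6, 5→7, 6→8, 7→9, 8→2, 9→4.
Listing these in domain order gives 1 5 3 6 7 8 9 2 4.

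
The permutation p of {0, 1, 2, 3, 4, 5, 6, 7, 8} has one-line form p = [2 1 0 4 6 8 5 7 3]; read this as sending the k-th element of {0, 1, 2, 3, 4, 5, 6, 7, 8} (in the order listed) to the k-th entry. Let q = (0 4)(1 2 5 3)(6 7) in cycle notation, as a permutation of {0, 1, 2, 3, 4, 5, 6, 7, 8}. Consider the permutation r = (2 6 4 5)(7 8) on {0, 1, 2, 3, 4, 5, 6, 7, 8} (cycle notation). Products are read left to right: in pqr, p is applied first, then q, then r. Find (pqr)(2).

5

Apply the permutations in order: p(2) = 0, then q(0) = 4, then r(4) = 5. So (pqr)(2) = 5.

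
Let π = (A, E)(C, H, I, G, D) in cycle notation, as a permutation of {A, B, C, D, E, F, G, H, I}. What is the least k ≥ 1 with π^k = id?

The disjoint cycles have lengths 5, 2, 1, 1.
Since disjoint cycles commute, ord(π) = lcm(5, 2) = 10.

10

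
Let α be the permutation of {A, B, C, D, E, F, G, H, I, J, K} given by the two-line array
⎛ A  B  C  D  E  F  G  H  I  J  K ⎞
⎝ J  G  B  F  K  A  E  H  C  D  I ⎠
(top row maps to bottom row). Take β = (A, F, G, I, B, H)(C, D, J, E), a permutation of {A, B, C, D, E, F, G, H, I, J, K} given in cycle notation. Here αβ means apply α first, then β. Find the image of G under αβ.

C

(αβ)(G) = β(α(G)). α(G) = E, then β(E) = C. So (αβ)(G) = C.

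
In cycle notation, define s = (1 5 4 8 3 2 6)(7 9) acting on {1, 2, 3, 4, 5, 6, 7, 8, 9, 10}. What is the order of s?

The disjoint cycles have lengths 7, 2, 1.
The order of s is the least common multiple of its cycle lengths: lcm(7, 2) = 14.

14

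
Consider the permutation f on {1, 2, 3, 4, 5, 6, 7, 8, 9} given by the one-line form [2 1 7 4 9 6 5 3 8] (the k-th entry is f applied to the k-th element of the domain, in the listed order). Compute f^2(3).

Tracing 3 → 7 → … returns to 3 after 5 steps, so 3 lies in a 5-cycle (3, 7, 5, 9, 8).
Advancing 2 steps from 3: 3 → 7 → 5.

5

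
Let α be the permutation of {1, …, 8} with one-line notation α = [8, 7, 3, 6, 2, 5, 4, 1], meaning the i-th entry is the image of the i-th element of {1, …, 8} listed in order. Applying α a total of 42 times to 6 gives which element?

Tracing 6 → 5 → … returns to 6 after 5 steps, so 6 lies in a 5-cycle (2, 7, 4, 6, 5).
Since the cycle has length 5, α^42 acts on it the same as α^2 (42 mod 5 = 2).
Advancing 2 steps from 6: 6 → 5 → 2.

2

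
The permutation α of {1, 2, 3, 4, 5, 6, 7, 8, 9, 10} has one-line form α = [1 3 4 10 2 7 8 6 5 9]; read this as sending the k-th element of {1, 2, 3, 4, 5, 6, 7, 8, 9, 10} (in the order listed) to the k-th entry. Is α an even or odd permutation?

In disjoint-cycle form the cycle lengths are 6, 3, 1.
A cycle of length ℓ contributes ℓ−1 transpositions, so α is a product of 5 + 2 = 7 transpositions — odd.

odd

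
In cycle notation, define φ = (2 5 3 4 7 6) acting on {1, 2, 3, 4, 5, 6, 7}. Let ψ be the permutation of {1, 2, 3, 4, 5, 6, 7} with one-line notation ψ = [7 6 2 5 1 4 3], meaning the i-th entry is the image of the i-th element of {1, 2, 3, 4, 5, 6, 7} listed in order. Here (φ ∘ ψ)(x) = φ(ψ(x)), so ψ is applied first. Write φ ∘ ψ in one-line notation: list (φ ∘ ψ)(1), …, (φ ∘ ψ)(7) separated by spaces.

For each element, apply ψ then φ: 1 → 7 → 6; 2 → 6 → 2; 3 → 2 → 5; 4 → 5 → 3; 5 → 1 → 1; 6 → 4 → 7; 7 → 3 → 4.
So φ ∘ ψ in one-line form is 6 2 5 3 1 7 4.

6 2 5 3 1 7 4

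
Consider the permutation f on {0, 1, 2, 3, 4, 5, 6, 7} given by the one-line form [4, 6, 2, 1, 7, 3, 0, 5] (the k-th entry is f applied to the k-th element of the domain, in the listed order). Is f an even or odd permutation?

In disjoint-cycle form the cycle lengths are 7, 1.
A cycle is odd iff its length is even; f has 0 even-length cycles, so sgn(f) = (−1)^0 and f is even.

even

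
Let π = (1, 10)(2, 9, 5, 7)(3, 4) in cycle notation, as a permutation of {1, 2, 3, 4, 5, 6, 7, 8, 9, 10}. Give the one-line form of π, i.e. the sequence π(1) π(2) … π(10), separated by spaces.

10 9 4 3 7 6 2 8 5 1

Image by image: 1↦10, 2↦9, 3↦4, 4↦3, 5↦7, 6↦6, 7↦2, 8↦8, 9↦5, 10↦1.
So the one-line form is 10 9 4 3 7 6 2 8 5 1.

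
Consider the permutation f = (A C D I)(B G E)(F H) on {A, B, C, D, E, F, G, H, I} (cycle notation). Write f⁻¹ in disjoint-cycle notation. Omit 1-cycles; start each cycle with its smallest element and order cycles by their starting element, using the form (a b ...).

(A I D C)(B E G)(F H)

If f sends a → b within a cycle, f⁻¹ sends b → a; equivalently, reverse each cycle.
After reversing and putting each cycle's least element first, f⁻¹ = (A I D C)(B E G)(F H).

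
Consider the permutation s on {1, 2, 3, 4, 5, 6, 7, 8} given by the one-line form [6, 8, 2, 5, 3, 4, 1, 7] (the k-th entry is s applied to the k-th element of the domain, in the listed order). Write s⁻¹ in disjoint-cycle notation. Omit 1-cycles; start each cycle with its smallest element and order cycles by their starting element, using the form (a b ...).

(1 7 8 2 3 5 4 6)

The cycle decomposition of s is (1 6 4 5 3 2 8 7).
Reversing each cycle (and rotating so the smallest element leads) gives s⁻¹ = (1 7 8 2 3 5 4 6).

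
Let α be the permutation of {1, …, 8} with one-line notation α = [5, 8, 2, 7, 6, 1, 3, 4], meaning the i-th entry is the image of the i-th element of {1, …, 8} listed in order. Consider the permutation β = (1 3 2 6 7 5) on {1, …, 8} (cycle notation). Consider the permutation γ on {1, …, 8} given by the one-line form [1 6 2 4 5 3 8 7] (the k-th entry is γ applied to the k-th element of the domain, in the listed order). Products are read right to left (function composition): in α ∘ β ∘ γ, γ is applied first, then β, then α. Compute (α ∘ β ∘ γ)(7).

Chase 7: γ(7) = 8; β(8) = 8; α(8) = 4. Hence (α ∘ β ∘ γ)(7) = 4.

4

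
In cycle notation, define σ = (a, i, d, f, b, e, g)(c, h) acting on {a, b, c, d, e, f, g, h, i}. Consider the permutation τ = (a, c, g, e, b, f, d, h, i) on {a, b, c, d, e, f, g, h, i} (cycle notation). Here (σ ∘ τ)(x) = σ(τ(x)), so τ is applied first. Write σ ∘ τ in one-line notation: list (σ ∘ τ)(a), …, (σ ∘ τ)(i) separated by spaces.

h b a c e f g d i

(σ ∘ τ)(x) = σ(τ(x)). Computing each image: σ(τ(a)) = σ(c) = h, σ(τ(b)) = σ(f) = b, σ(τ(c)) = σ(g) = a, σ(τ(d)) = σ(h) = c, σ(τ(e)) = σ(b) = e, σ(τ(f)) = σ(d) = f, σ(τ(g)) = σ(e) = g, σ(τ(h)) = σ(i) = d, σ(τ(i)) = σ(a) = i.
Hence σ ∘ τ = [h b a c e f g d i].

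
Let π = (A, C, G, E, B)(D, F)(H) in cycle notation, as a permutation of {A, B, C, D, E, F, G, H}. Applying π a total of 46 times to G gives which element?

G lies in the 5-cycle (A, C, G, E, B).
Powers repeat with period 5 on this cycle, and 46 mod 5 = 1, so π^46(G) = π^1(G).
Stepping 1 place around the cycle: G → E.

E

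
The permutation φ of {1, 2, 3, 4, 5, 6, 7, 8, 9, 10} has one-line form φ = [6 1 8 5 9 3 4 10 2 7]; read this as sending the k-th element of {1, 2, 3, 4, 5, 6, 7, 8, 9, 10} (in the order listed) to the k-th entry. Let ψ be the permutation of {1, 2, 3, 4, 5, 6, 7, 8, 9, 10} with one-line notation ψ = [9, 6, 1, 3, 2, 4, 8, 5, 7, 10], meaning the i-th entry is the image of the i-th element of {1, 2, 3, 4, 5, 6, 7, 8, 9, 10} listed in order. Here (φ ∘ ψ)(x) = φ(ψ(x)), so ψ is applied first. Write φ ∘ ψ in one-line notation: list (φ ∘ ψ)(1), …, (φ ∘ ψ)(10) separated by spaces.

2 3 6 8 1 5 10 9 4 7

Chase each element through ψ then φ: 1 → 9 → 2; 2 → 6 → 3; 3 → 1 → 6; 4 → 3 → 8; 5 → 2 → 1; 6 → 4 → 5; 7 → 8 → 10; 8 → 5 → 9; 9 → 7 → 4; 10 → 10 → 7.
Collecting the images, φ ∘ ψ = [2 3 6 8 1 5 10 9 4 7].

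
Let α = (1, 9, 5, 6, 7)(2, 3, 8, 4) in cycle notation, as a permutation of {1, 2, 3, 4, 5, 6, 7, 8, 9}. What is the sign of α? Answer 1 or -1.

-1

The cycle lengths are 5, 4.
A cycle of length ℓ contributes ℓ−1 transpositions, so α is a product of 4 + 3 = 7 transpositions — odd.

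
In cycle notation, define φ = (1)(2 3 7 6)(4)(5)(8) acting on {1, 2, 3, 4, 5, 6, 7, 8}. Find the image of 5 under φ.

The 1-cycle (5) fixes 5, so φ(5) = 5.

5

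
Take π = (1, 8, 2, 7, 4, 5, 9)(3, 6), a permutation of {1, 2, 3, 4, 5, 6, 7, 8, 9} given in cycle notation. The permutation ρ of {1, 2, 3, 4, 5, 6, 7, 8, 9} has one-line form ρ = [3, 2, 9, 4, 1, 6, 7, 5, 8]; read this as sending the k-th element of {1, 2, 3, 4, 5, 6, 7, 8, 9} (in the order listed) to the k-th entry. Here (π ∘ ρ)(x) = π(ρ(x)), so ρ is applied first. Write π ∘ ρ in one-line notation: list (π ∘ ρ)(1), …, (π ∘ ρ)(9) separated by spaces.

(π ∘ ρ)(x) = π(ρ(x)). Computing each image: π(ρ(1)) = π(3) = 6, π(ρ(2)) = π(2) = 7, π(ρ(3)) = π(9) = 1, π(ρ(4)) = π(4) = 5, π(ρ(5)) = π(1) = 8, π(ρ(6)) = π(6) = 3, π(ρ(7)) = π(7) = 4, π(ρ(8)) = π(5) = 9, π(ρ(9)) = π(8) = 2.
Hence π ∘ ρ = [6 7 1 5 8 3 4 9 2].

6 7 1 5 8 3 4 9 2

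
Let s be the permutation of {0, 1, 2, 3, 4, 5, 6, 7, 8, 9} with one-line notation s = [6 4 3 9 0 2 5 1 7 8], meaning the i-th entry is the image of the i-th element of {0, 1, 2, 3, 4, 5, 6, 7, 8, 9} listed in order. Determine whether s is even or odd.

odd

In disjoint-cycle form the cycle lengths are 10.
A cycle of length ℓ contributes ℓ−1 transpositions, so s is a product of 9 transpositions — odd.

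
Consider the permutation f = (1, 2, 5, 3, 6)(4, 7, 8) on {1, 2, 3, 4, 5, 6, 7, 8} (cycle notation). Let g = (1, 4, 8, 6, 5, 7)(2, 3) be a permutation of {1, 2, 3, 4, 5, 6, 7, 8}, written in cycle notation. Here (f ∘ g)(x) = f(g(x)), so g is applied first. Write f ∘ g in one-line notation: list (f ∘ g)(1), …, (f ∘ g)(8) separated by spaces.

For each element, apply g then f: 1 → 4 → 7; 2 → 3 → 6; 3 → 2 → 5; 4 → 8 → 4; 5 → 7 → 8; 6 → 5 → 3; 7 → 1 → 2; 8 → 6 → 1.
So f ∘ g in one-line form is 7 6 5 4 8 3 2 1.

7 6 5 4 8 3 2 1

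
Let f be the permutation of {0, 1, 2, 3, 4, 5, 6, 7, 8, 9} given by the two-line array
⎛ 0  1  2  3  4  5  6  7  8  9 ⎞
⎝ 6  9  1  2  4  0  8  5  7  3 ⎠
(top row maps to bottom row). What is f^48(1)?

Tracing 1 → 9 → … returns to 1 after 4 steps, so 1 lies in a 4-cycle (1, 9, 3, 2).
Since the cycle has length 4, f^48 acts on it the same as f^0 (48 mod 4 = 0).
So f^48(1) = 1.

1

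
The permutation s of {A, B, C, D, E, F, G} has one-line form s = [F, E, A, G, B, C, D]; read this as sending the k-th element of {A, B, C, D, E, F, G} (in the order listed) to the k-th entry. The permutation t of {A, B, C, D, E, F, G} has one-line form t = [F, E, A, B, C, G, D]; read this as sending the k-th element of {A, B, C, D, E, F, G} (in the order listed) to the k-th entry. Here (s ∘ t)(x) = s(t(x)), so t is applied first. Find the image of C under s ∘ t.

t(C) = A, then s(A) = F; composing gives (s ∘ t)(C) = F.

F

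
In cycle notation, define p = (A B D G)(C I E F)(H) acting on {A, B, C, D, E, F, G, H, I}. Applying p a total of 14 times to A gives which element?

A lies in the 4-cycle (A B D G).
On a 4-cycle, p^4 is the identity, so p^14 = p^2 there (14 ≡ 2 mod 4).
Stepping 2 places around the cycle: A → B → D.

D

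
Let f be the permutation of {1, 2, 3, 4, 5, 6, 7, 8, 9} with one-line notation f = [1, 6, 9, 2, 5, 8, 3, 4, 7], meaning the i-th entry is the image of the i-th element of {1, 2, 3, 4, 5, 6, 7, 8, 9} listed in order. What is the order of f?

12

The disjoint-cycle form of f has cycle lengths 4, 3, 1, 1.
The order is lcm(4, 3) = 12.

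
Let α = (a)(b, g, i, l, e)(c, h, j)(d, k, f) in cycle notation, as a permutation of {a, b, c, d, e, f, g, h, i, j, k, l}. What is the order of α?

15

The disjoint cycles have lengths 5, 3, 3, 1.
The order of α is the least common multiple of its cycle lengths: lcm(5, 3, 3) = 15.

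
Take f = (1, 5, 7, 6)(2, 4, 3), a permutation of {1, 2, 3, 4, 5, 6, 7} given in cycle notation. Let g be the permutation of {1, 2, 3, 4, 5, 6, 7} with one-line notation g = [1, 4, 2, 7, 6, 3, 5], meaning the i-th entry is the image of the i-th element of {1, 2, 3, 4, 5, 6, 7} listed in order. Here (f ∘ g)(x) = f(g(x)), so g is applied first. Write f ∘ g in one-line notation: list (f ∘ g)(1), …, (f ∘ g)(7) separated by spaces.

5 3 4 6 1 2 7

For each element, apply g then f: 1 → 1 → 5; 2 → 4 → 3; 3 → 2 → 4; 4 → 7 → 6; 5 → 6 → 1; 6 → 3 → 2; 7 → 5 → 7.
So f ∘ g in one-line form is 5 3 4 6 1 2 7.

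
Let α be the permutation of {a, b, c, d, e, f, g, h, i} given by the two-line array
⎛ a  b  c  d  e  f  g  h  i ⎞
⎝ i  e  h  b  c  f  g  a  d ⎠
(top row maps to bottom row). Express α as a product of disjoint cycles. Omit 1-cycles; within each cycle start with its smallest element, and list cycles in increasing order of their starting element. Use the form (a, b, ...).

Start at a and follow images: a → i → d → b → e → c → h → a, giving the cycle (a, i, d, b, e, c, h).
Continuing from each remaining unvisited element yields (a, i, d, b, e, c, h).

(a, i, d, b, e, c, h)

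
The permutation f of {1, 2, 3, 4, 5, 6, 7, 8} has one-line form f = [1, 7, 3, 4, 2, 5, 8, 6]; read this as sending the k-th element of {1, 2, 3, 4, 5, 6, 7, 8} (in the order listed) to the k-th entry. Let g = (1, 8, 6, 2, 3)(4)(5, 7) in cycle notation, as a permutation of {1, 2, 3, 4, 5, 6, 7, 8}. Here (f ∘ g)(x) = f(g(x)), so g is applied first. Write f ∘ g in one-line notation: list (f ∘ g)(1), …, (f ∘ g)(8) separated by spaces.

For each element, apply g then f: 1 → 8 → 6; 2 → 3 → 3; 3 → 1 → 1; 4 → 4 → 4; 5 → 7 → 8; 6 → 2 → 7; 7 → 5 → 2; 8 → 6 → 5.
So f ∘ g in one-line form is 6 3 1 4 8 7 2 5.

6 3 1 4 8 7 2 5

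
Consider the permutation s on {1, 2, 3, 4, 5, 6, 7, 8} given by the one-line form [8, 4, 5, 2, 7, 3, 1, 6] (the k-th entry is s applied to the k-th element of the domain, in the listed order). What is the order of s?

The disjoint-cycle form of s has cycle lengths 6, 2.
The order is lcm(6, 2) = 6.

6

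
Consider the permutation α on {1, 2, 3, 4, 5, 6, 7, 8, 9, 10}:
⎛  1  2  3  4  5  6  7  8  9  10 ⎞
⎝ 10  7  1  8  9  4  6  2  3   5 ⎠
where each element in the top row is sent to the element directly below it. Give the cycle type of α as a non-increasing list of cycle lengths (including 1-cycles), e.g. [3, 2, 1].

[5, 5]

The disjoint cycles are (1, 10, 5, 9, 3)(2, 7, 6, 4, 8), with lengths 5, 5 in non-increasing order.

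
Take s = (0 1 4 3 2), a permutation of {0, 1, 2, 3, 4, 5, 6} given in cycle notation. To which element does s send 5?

5 does not appear in any cycle of s, so it is a fixed point: s(5) = 5.

5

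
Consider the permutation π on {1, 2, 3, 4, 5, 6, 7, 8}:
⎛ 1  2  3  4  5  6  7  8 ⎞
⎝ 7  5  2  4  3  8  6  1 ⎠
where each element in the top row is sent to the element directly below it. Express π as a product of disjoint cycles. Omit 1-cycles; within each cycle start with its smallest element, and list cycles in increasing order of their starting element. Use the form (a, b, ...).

(1, 7, 6, 8)(2, 5, 3)

Iterating π from 1 gives 1 → 7 → 6 → 8 → 1; that is the 4-cycle (1, 7, 6, 8).
Repeating from the next unused element and collecting all non-trivial cycles gives (1, 7, 6, 8)(2, 5, 3).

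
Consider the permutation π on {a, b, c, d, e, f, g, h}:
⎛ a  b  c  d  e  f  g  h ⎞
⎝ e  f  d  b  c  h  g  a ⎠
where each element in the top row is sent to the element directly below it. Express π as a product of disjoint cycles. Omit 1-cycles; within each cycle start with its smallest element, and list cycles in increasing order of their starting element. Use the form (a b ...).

From a: a → e → c → d → b → f → h → a, closing the cycle (a e c d b f h).
Repeating from the next unused element and collecting all non-trivial cycles gives (a e c d b f h).

(a e c d b f h)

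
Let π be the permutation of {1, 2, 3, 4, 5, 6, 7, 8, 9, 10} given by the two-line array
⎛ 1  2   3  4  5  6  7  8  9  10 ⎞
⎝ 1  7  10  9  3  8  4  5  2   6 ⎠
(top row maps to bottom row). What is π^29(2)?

7

Tracing 2 → 7 → … returns to 2 after 4 steps, so 2 lies in a 4-cycle (2, 7, 4, 9).
Since the cycle has length 4, π^29 acts on it the same as π^1 (29 mod 4 = 1).
Advancing 1 step from 2: 2 → 7.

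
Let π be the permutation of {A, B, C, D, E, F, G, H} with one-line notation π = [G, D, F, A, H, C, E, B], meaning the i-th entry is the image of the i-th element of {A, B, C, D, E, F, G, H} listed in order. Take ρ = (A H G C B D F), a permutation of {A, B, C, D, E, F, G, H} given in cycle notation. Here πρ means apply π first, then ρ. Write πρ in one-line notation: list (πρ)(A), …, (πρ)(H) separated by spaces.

C F A H G B E D

For each element, apply π then ρ: A → G → C; B → D → F; C → F → A; D → A → H; E → H → G; F → C → B; G → E → E; H → B → D.
So πρ in one-line form is C F A H G B E D.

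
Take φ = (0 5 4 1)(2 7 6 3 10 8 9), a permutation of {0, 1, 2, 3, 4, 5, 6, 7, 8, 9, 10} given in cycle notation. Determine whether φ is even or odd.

odd

The cycle lengths are 7, 4.
A cycle of length ℓ contributes ℓ−1 transpositions, so φ is a product of 6 + 3 = 9 transpositions — odd.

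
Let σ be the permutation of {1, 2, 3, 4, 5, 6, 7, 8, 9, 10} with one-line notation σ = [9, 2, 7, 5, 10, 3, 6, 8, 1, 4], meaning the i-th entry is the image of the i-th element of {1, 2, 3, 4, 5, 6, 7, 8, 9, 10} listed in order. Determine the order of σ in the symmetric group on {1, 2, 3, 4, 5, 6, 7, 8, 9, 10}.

Writing σ as disjoint cycles, the cycle lengths are 3, 3, 2, 1, 1.
Since disjoint cycles commute, ord(σ) = lcm(3, 3, 2) = 6.

6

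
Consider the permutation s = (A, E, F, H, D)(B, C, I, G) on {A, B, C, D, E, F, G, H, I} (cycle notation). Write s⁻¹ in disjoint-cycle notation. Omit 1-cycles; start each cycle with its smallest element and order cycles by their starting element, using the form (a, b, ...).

Inverting a permutation written in cycle notation just reverses the order within every cycle.
Reversing each cycle of s and rotating so the smallest element leads gives (A, D, H, F, E)(B, G, I, C).

(A, D, H, F, E)(B, G, I, C)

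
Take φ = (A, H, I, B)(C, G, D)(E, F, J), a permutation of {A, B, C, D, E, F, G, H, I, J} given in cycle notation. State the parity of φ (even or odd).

The cycle lengths are 4, 3, 3.
A cycle of length ℓ contributes ℓ−1 transpositions, so φ is a product of 3 + 2 + 2 = 7 transpositions — odd.

odd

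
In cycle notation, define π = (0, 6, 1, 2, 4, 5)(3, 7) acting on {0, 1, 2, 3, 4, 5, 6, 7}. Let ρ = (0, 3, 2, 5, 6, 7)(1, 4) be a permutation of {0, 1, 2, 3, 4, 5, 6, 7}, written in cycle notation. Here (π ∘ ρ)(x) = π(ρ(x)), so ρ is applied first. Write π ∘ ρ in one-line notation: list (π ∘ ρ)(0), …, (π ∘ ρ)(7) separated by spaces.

(π ∘ ρ)(x) = π(ρ(x)). Computing each image: π(ρ(0)) = π(3) = 7, π(ρ(1)) = π(4) = 5, π(ρ(2)) = π(5) = 0, π(ρ(3)) = π(2) = 4, π(ρ(4)) = π(1) = 2, π(ρ(5)) = π(6) = 1, π(ρ(6)) = π(7) = 3, π(ρ(7)) = π(0) = 6.
Hence π ∘ ρ = [7 5 0 4 2 1 3 6].

7 5 0 4 2 1 3 6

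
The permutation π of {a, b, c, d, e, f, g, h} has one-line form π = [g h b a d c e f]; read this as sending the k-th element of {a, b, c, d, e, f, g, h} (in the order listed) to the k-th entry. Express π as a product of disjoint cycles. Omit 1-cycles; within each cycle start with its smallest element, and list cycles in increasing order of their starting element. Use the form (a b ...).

(a g e d)(b h f c)

From a: a → g → e → d → a, closing the cycle (a g e d).
Continuing from each remaining unvisited element yields (a g e d)(b h f c).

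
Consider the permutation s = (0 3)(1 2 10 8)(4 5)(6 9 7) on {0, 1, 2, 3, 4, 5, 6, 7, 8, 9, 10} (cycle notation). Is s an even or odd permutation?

odd

The cycle lengths are 4, 3, 2, 2.
A cycle is odd iff its length is even; s has 3 even-length cycles, so sgn(s) = (−1)^3 and s is odd.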